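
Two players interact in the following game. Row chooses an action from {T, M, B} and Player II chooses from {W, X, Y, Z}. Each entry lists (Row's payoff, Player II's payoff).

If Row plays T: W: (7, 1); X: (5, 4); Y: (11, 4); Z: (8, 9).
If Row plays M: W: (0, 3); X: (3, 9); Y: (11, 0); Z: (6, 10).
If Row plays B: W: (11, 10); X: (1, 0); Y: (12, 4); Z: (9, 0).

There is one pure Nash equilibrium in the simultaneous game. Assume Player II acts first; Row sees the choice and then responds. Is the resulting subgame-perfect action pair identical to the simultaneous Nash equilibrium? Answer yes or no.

yes

Solve by backward induction (Player II leads).
- W → Row plays B (best of 7, 0, 11); Player II gets 10.
- X → Row plays T (best of 5, 3, 1); Player II gets 4.
- Y → Row plays B (best of 11, 11, 12); Player II gets 4.
- Z → Row plays B (best of 8, 6, 9); Player II gets 0.
Maximizing over 10, 4, 4, 0, Player II chooses W. Subgame-perfect outcome: (B, W) with payoffs (11, 10).
Under simultaneous play:
Row's best replies: W→B; X→T; Y→B; Z→B.
Player II's best replies: T→Z; M→Z; B→W.
Only (B, W) has each player best-responding; Nash payoffs (11, 10).
Sequential outcome (B, W) coincides with the Nash profile (B, W).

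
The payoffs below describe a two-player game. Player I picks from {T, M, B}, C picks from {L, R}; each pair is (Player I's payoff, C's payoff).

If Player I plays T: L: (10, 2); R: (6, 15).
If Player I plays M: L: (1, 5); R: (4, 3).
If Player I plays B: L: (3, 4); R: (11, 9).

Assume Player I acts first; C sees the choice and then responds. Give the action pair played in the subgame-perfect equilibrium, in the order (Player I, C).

Work backward from C's decision.
- T: BR = R, leader payoff 6.
- M: BR = L, leader payoff 1.
- B: BR = R, leader payoff 11.
Maximizing over 6, 1, 11, Player I chooses B. Subgame-perfect outcome: (B, R) with payoffs (11, 9).

(B, R)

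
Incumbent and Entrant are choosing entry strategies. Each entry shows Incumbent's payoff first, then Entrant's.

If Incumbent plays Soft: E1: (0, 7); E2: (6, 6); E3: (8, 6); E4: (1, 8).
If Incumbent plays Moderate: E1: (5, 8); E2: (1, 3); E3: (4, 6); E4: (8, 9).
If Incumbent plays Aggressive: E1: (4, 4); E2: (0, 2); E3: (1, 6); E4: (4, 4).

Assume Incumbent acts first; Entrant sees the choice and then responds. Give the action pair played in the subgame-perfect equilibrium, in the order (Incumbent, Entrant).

Solve by backward induction (Incumbent leads).
- Soft → Entrant plays E4 (best of 7, 6, 6, 8); Incumbent gets 1.
- Moderate → Entrant plays E4 (best of 8, 3, 6, 9); Incumbent gets 8.
- Aggressive → Entrant plays E3 (best of 4, 2, 6, 4); Incumbent gets 1.
Among 1, 8, 1, the best is 8 at Moderate. Subgame-perfect outcome: (Moderate, E4) with payoffs (8, 9).

(Moderate, E4)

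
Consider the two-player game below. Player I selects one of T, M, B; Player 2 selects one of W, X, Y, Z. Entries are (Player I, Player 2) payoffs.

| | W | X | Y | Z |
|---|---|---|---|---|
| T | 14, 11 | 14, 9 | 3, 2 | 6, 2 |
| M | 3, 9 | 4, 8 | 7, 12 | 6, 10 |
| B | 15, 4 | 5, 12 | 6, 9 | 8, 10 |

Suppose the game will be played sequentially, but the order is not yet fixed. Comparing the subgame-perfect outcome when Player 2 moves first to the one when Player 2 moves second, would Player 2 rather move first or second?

first

If Player I leads: Player 2's best replies are T→W, M→Y, B→X; Player I's induced payoffs 14, 7, 5; outcome (T, W), payoffs (14, 11).
If Player 2 leads: Player I's best replies are W→B, X→T, Y→M, Z→B; Player 2's induced payoffs 4, 9, 12, 10; outcome (M, Y), payoffs (7, 12).
Player 2 gets 12 moving first and 11 moving second, so Player 2 prefers to move first.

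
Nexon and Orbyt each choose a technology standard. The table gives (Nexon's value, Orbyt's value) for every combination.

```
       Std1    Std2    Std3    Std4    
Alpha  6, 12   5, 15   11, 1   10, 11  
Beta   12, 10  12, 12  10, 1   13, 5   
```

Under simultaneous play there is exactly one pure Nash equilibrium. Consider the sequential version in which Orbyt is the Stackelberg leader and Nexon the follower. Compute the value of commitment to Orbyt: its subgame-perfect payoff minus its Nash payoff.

0

Backward induction with Orbyt moving first.
- Std1 → Nexon plays Beta (best of 6, 12); Orbyt gets 10.
- Std2 → Nexon plays Beta (best of 5, 12); Orbyt gets 12.
- Std3 → Nexon plays Alpha (best of 11, 10); Orbyt gets 1.
- Std4 → Nexon plays Beta (best of 10, 13); Orbyt gets 5.
Maximizing over 10, 12, 1, 5, Orbyt chooses Std2. Subgame-perfect outcome: (Beta, Std2) with payoffs (12, 12).
Under simultaneous play:
Nexon's best replies: Std1→Beta; Std2→Beta; Std3→Alpha; Std4→Beta.
Orbyt's best replies: Alpha→Std2; Beta→Std2.
The unique mutual best reply is (Beta, Std2), giving (12, 12).
Orbyt's commitment gain: 12 − 12 = 0.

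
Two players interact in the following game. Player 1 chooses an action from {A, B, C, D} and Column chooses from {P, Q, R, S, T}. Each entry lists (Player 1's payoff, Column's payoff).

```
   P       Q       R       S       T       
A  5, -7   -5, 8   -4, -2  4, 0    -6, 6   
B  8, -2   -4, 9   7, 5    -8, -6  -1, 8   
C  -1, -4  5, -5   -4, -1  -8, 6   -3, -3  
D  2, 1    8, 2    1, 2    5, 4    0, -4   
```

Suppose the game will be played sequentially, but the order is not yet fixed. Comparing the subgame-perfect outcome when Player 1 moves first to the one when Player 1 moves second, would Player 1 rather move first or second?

second

If Player 1 leads: Column's best replies are A→Q, B→Q, C→S, D→S; Player 1's induced payoffs -5, -4, -8, 5; outcome (D, S), payoffs (5, 4).
If Column leads: Player 1's best replies are P→B, Q→D, R→B, S→D, T→D; Column's induced payoffs -2, 2, 5, 4, -4; outcome (B, R), payoffs (7, 5).
Player 1 gets 5 moving first and 7 moving second, so Player 1 prefers to move second.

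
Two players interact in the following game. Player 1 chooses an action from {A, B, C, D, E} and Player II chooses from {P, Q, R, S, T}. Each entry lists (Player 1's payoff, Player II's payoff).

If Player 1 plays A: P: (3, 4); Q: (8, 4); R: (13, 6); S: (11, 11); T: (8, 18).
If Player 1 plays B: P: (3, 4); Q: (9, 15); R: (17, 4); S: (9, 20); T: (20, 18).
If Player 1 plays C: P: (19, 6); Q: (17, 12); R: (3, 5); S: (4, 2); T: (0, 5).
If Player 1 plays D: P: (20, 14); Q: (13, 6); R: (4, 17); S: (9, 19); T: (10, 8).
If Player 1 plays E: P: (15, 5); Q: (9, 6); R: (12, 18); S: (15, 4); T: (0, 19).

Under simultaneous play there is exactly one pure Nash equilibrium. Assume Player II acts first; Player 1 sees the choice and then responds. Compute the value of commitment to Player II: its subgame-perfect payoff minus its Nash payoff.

6

Work backward from Player 1's decision.
- P: Player 1 compares 3, 3, 19, 20, 15 and picks D; Player II would get 14.
- Q: Player 1 compares 8, 9, 17, 13, 9 and picks C; Player II would get 12.
- R: Player 1 compares 13, 17, 3, 4, 12 and picks B; Player II would get 4.
- S: Player 1 compares 11, 9, 4, 9, 15 and picks E; Player II would get 4.
- T: Player 1 compares 8, 20, 0, 10, 0 and picks B; Player II would get 18.
Player II's induced payoffs are 14, 12, 4, 4, 18, so Player II commits to T. Subgame-perfect outcome: (B, T) with payoffs (20, 18).
For the simultaneous game, intersect best replies.
Player 1's best replies: P→D; Q→C; R→B; S→E; T→B.
Player II's best replies: A→T; B→S; C→Q; D→S; E→T.
Only (C, Q) has each player best-responding; Nash payoffs (17, 12).
Player II's commitment gain: 18 − 12 = 6.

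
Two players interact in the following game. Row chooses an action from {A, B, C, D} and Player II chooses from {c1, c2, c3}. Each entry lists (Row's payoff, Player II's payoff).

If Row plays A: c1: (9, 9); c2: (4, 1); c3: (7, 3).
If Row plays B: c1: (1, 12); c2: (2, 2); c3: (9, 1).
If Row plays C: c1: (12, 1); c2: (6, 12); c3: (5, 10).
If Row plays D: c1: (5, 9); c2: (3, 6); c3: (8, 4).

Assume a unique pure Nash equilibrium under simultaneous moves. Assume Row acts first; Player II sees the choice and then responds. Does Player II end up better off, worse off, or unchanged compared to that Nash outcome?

worse off

Player II best-responds to each possible Row move:
- A: Player II compares 9, 1, 3 and picks c1; Row would get 9.
- B: Player II compares 12, 2, 1 and picks c1; Row would get 1.
- C: Player II compares 1, 12, 10 and picks c2; Row would get 6.
- D: Player II compares 9, 6, 4 and picks c1; Row would get 5.
Among 9, 1, 6, 5, the best is 9 at A. Subgame-perfect outcome: (A, c1) with payoffs (9, 9).
Now find the simultaneous Nash equilibrium.
Row's best replies: c1→C; c2→C; c3→B.
Player II's best replies: A→c1; B→c1; C→c2; D→c1.
The unique mutual best reply is (C, c2), giving (6, 12).
Player II earns 9 sequentially versus 12 at the Nash outcome: worse off.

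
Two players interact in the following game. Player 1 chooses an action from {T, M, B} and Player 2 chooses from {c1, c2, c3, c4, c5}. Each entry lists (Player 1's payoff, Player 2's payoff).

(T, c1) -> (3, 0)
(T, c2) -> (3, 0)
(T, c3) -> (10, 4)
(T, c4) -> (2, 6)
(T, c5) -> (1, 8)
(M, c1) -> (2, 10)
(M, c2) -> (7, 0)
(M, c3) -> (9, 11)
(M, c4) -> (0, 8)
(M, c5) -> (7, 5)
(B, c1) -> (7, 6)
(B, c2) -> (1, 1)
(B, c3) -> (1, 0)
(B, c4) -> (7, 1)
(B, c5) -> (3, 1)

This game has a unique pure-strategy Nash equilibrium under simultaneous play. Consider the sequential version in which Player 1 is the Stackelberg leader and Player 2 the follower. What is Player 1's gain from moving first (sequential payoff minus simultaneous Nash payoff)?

Solve by backward induction (Player 1 leads).
- T → Player 2 plays c5 (best of 0, 0, 4, 6, 8); Player 1 gets 1.
- M → Player 2 plays c3 (best of 10, 0, 11, 8, 5); Player 1 gets 9.
- B → Player 2 plays c1 (best of 6, 1, 0, 1, 1); Player 1 gets 7.
Maximizing over 1, 9, 7, Player 1 chooses M. Subgame-perfect outcome: (M, c3) with payoffs (9, 11).
For the simultaneous game, intersect best replies.
Player 1's best replies: c1→B; c2→M; c3→T; c4→B; c5→M.
Player 2's best replies: T→c5; M→c3; B→c1.
Only (B, c1) has each player best-responding; Nash payoffs (7, 6).
Player 1's commitment gain: 9 − 7 = 2.

2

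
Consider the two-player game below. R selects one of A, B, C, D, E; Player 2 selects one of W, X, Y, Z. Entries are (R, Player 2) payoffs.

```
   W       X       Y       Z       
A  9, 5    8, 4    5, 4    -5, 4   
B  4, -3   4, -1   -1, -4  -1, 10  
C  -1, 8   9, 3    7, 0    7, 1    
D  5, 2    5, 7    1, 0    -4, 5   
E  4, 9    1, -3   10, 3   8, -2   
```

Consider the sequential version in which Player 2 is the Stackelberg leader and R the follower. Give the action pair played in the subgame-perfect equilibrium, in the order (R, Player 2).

Backward induction with Player 2 moving first.
- W → R plays A (best of 9, 4, -1, 5, 4); Player 2 gets 5.
- X → R plays C (best of 8, 4, 9, 5, 1); Player 2 gets 3.
- Y → R plays E (best of 5, -1, 7, 1, 10); Player 2 gets 3.
- Z → R plays E (best of -5, -1, 7, -4, 8); Player 2 gets -2.
Maximizing over 5, 3, 3, -2, Player 2 chooses W. Subgame-perfect outcome: (A, W) with payoffs (9, 5).

(A, W)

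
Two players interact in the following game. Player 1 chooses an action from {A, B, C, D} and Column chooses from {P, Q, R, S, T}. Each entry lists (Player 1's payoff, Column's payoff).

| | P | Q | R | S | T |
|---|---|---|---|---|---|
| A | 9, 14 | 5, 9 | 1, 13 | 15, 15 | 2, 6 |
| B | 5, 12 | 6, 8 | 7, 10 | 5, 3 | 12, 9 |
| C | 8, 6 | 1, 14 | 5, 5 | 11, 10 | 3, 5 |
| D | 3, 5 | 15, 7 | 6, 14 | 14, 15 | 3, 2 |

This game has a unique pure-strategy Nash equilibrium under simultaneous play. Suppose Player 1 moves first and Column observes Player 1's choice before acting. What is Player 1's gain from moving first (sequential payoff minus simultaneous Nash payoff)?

Work backward from Column's decision.
- A: Column compares 14, 9, 13, 15, 6 and picks S; Player 1 would get 15.
- B: Column compares 12, 8, 10, 3, 9 and picks P; Player 1 would get 5.
- C: Column compares 6, 14, 5, 10, 5 and picks Q; Player 1 would get 1.
- D: Column compares 5, 7, 14, 15, 2 and picks S; Player 1 would get 14.
Player 1's induced payoffs are 15, 5, 1, 14, so Player 1 commits to A. Subgame-perfect outcome: (A, S) with payoffs (15, 15).
Under simultaneous play:
Player 1's best replies: P→A; Q→D; R→B; S→A; T→B.
Column's best replies: A→S; B→P; C→Q; D→S.
The unique mutual best reply is (A, S), giving (15, 15).
Player 1's commitment gain: 15 − 15 = 0.

0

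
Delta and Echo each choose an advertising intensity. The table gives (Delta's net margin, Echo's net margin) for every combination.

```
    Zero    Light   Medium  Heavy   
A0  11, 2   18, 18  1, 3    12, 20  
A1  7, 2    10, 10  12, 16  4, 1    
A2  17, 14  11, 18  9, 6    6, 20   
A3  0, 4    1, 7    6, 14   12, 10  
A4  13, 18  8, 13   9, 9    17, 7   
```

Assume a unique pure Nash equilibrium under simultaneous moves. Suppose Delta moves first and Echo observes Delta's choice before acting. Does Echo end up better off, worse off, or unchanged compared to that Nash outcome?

better off

Work backward from Echo's decision.
- A0 → Echo plays Heavy (best of 2, 18, 3, 20); Delta gets 12.
- A1 → Echo plays Medium (best of 2, 10, 16, 1); Delta gets 12.
- A2 → Echo plays Heavy (best of 14, 18, 6, 20); Delta gets 6.
- A3 → Echo plays Medium (best of 4, 7, 14, 10); Delta gets 6.
- A4 → Echo plays Zero (best of 18, 13, 9, 7); Delta gets 13.
Maximizing over 12, 12, 6, 6, 13, Delta chooses A4. Subgame-perfect outcome: (A4, Zero) with payoffs (13, 18).
Now find the simultaneous Nash equilibrium.
Delta's best replies: Zero→A2; Light→A0; Medium→A1; Heavy→A4.
Echo's best replies: A0→Heavy; A1→Medium; A2→Heavy; A3→Medium; A4→Zero.
The unique mutual best reply is (A1, Medium), giving (12, 16).
Echo earns 18 sequentially versus 16 at the Nash outcome: better off.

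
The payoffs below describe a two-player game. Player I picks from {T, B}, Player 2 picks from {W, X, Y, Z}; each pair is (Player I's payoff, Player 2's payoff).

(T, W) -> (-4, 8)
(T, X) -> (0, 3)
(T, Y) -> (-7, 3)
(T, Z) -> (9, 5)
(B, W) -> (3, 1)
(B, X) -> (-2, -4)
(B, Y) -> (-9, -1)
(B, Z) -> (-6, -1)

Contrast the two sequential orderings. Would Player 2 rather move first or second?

first

If Player I leads: Player 2's best replies are T→W, B→W; Player I's induced payoffs -4, 3; outcome (B, W), payoffs (3, 1).
If Player 2 leads: Player I's best replies are W→B, X→T, Y→T, Z→T; Player 2's induced payoffs 1, 3, 3, 5; outcome (T, Z), payoffs (9, 5).
Player 2 gets 5 moving first and 1 moving second, so Player 2 prefers to move first.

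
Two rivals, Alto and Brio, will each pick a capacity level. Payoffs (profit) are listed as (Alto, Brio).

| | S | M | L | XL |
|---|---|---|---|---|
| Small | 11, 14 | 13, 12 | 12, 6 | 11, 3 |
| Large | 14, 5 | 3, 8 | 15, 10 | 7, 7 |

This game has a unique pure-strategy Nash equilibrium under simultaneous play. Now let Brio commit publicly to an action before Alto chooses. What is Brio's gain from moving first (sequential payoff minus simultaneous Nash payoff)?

2

Alto best-responds to each possible Brio move:
- S: BR = Large, leader payoff 5.
- M: BR = Small, leader payoff 12.
- L: BR = Large, leader payoff 10.
- XL: BR = Small, leader payoff 3.
Brio's induced payoffs are 5, 12, 10, 3, so Brio commits to M. Subgame-perfect outcome: (Small, M) with payoffs (13, 12).
Now find the simultaneous Nash equilibrium.
Alto's best replies: S→Large; M→Small; L→Large; XL→Small.
Brio's best replies: Small→S; Large→L.
Only (Large, L) has each player best-responding; Nash payoffs (15, 10).
Brio's commitment gain: 12 − 10 = 2.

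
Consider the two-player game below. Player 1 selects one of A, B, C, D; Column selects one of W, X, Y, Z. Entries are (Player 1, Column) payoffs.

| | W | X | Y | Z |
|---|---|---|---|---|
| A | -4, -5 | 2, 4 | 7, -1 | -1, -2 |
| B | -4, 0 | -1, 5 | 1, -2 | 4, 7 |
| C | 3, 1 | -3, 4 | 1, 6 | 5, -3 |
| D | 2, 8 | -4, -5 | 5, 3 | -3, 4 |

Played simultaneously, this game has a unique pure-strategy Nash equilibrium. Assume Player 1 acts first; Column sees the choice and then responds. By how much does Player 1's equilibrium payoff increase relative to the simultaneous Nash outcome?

2

Solve by backward induction (Player 1 leads).
- A → Column plays X (best of -5, 4, -1, -2); Player 1 gets 2.
- B → Column plays Z (best of 0, 5, -2, 7); Player 1 gets 4.
- C → Column plays Y (best of 1, 4, 6, -3); Player 1 gets 1.
- D → Column plays W (best of 8, -5, 3, 4); Player 1 gets 2.
Among 2, 4, 1, 2, the best is 4 at B. Subgame-perfect outcome: (B, Z) with payoffs (4, 7).
Now find the simultaneous Nash equilibrium.
Player 1's best replies: W→C; X→A; Y→A; Z→C.
Column's best replies: A→X; B→Z; C→Y; D→W.
The unique mutual best reply is (A, X), giving (2, 4).
Player 1's commitment gain: 4 − 2 = 2.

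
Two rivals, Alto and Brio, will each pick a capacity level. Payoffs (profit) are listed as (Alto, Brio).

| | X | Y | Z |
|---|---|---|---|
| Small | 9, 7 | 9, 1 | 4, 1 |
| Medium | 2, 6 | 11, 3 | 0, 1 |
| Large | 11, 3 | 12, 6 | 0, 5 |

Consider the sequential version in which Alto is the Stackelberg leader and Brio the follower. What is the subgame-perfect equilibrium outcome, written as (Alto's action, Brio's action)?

(Large, Y)

Brio best-responds to each possible Alto move:
- Small: Brio compares 7, 1, 1 and picks X; Alto would get 9.
- Medium: Brio compares 6, 3, 1 and picks X; Alto would get 2.
- Large: Brio compares 3, 6, 5 and picks Y; Alto would get 12.
Alto's induced payoffs are 9, 2, 12, so Alto commits to Large. Subgame-perfect outcome: (Large, Y) with payoffs (12, 6).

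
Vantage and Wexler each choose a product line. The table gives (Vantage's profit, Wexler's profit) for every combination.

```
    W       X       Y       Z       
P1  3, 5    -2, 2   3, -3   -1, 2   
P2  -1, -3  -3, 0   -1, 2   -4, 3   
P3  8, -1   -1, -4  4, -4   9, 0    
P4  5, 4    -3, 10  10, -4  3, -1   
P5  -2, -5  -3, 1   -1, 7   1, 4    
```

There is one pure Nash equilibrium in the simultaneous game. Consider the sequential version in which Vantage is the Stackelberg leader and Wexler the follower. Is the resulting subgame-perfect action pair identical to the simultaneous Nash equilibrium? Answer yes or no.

Wexler best-responds to each possible Vantage move:
- P1: BR = W, leader payoff 3.
- P2: BR = Z, leader payoff -4.
- P3: BR = Z, leader payoff 9.
- P4: BR = X, leader payoff -3.
- P5: BR = Y, leader payoff -1.
Vantage's induced payoffs are 3, -4, 9, -3, -1, so Vantage commits to P3. Subgame-perfect outcome: (P3, Z) with payoffs (9, 0).
Now find the simultaneous Nash equilibrium.
Vantage's best replies: W→P3; X→P3; Y→P4; Z→P3.
Wexler's best replies: P1→W; P2→Z; P3→Z; P4→X; P5→Y.
The unique mutual best reply is (P3, Z), giving (9, 0).
Sequential outcome (P3, Z) coincides with the Nash profile (P3, Z).

yes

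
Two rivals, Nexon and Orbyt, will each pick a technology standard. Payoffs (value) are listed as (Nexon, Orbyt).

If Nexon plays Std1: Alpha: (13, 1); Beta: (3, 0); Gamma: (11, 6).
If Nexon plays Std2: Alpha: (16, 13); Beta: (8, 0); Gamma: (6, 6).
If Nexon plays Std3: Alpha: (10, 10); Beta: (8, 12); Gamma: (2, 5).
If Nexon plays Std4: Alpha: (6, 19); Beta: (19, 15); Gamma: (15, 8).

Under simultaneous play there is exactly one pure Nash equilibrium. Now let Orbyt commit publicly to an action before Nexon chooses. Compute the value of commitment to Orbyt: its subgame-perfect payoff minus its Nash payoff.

Solve by backward induction (Orbyt leads).
- Alpha → Nexon plays Std2 (best of 13, 16, 10, 6); Orbyt gets 13.
- Beta → Nexon plays Std4 (best of 3, 8, 8, 19); Orbyt gets 15.
- Gamma → Nexon plays Std4 (best of 11, 6, 2, 15); Orbyt gets 8.
Among 13, 15, 8, the best is 15 at Beta. Subgame-perfect outcome: (Std4, Beta) with payoffs (19, 15).
Under simultaneous play:
Nexon's best replies: Alpha→Std2; Beta→Std4; Gamma→Std4.
Orbyt's best replies: Std1→Gamma; Std2→Alpha; Std3→Beta; Std4→Alpha.
Only (Std2, Alpha) has each player best-responding; Nash payoffs (16, 13).
Orbyt's commitment gain: 15 − 13 = 2.

2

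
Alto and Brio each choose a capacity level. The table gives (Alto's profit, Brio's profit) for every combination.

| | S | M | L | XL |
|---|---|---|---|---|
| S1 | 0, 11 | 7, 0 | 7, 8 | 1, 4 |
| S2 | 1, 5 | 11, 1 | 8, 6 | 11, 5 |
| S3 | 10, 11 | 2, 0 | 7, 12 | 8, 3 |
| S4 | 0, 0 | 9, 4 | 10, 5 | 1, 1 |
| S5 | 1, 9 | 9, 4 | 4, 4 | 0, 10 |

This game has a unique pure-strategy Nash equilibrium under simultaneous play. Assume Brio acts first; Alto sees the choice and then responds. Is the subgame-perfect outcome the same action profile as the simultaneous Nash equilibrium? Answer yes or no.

no

Alto best-responds to each possible Brio move:
- S: Alto compares 0, 1, 10, 0, 1 and picks S3; Brio would get 11.
- M: Alto compares 7, 11, 2, 9, 9 and picks S2; Brio would get 1.
- L: Alto compares 7, 8, 7, 10, 4 and picks S4; Brio would get 5.
- XL: Alto compares 1, 11, 8, 1, 0 and picks S2; Brio would get 5.
Brio's induced payoffs are 11, 1, 5, 5, so Brio commits to S. Subgame-perfect outcome: (S3, S) with payoffs (10, 11).
For the simultaneous game, intersect best replies.
Alto's best replies: S→S3; M→S2; L→S4; XL→S2.
Brio's best replies: S1→S; S2→L; S3→L; S4→L; S5→XL.
The unique mutual best reply is (S4, L), giving (10, 5).
Sequential outcome (S3, S) differs from the Nash profile (S4, L).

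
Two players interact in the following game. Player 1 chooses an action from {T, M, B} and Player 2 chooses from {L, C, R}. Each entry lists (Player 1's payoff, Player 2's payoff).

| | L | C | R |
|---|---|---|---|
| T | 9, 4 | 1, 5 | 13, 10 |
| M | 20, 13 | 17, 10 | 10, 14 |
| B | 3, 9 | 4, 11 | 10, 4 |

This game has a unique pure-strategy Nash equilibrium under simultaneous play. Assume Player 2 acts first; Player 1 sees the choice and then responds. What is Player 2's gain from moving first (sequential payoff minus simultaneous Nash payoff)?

Work backward from Player 1's decision.
- L → Player 1 plays M (best of 9, 20, 3); Player 2 gets 13.
- C → Player 1 plays M (best of 1, 17, 4); Player 2 gets 10.
- R → Player 1 plays T (best of 13, 10, 10); Player 2 gets 10.
Maximizing over 13, 10, 10, Player 2 chooses L. Subgame-perfect outcome: (M, L) with payoffs (20, 13).
Now find the simultaneous Nash equilibrium.
Player 1's best replies: L→M; C→M; R→T.
Player 2's best replies: T→R; M→R; B→C.
The unique mutual best reply is (T, R), giving (13, 10).
Player 2's commitment gain: 13 − 10 = 3.

3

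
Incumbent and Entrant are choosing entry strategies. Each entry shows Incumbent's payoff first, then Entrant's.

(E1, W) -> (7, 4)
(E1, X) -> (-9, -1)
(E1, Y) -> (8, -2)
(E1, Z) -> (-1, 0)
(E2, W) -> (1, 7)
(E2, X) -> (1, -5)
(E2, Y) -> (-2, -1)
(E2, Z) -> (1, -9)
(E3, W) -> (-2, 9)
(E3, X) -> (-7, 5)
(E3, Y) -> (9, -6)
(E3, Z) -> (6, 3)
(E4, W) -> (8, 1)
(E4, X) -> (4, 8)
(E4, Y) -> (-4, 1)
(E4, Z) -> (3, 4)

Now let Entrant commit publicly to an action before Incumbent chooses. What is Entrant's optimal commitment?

X

Backward induction with Entrant moving first.
- W → Incumbent plays E4 (best of 7, 1, -2, 8); Entrant gets 1.
- X → Incumbent plays E4 (best of -9, 1, -7, 4); Entrant gets 8.
- Y → Incumbent plays E3 (best of 8, -2, 9, -4); Entrant gets -6.
- Z → Incumbent plays E3 (best of -1, 1, 6, 3); Entrant gets 3.
Among 1, 8, -6, 3, the best is 8 at X. Subgame-perfect outcome: (E4, X) with payoffs (4, 8).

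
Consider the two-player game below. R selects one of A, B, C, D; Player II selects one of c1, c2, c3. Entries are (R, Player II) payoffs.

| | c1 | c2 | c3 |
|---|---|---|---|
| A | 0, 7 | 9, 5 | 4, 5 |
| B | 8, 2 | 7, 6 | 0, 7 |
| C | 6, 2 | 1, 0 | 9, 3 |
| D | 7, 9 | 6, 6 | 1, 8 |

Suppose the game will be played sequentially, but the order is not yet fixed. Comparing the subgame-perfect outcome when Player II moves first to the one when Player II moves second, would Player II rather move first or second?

first

If R leads: Player II's best replies are A→c1, B→c3, C→c3, D→c1; R's induced payoffs 0, 0, 9, 7; outcome (C, c3), payoffs (9, 3).
If Player II leads: R's best replies are c1→B, c2→A, c3→C; Player II's induced payoffs 2, 5, 3; outcome (A, c2), payoffs (9, 5).
Player II gets 5 moving first and 3 moving second, so Player II prefers to move first.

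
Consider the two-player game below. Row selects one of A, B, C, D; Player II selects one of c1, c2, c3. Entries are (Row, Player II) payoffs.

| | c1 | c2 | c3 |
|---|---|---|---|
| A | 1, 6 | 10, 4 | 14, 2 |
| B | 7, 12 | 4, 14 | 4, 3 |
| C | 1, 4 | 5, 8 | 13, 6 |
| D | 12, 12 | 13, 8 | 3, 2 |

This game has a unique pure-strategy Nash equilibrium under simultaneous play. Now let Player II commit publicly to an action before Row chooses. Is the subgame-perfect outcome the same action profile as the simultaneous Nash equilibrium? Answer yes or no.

Row best-responds to each possible Player II move:
- c1: Row compares 1, 7, 1, 12 and picks D; Player II would get 12.
- c2: Row compares 10, 4, 5, 13 and picks D; Player II would get 8.
- c3: Row compares 14, 4, 13, 3 and picks A; Player II would get 2.
Maximizing over 12, 8, 2, Player II chooses c1. Subgame-perfect outcome: (D, c1) with payoffs (12, 12).
For the simultaneous game, intersect best replies.
Row's best replies: c1→D; c2→D; c3→A.
Player II's best replies: A→c1; B→c2; C→c2; D→c1.
Only (D, c1) has each player best-responding; Nash payoffs (12, 12).
Sequential outcome (D, c1) coincides with the Nash profile (D, c1).

yes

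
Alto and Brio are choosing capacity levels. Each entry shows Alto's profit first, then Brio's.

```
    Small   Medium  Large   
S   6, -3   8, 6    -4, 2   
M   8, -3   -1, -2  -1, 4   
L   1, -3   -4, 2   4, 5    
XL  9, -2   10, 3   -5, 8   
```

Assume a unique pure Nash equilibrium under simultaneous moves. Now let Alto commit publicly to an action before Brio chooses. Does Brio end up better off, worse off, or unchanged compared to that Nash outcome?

Solve by backward induction (Alto leads).
- S: Brio compares -3, 6, 2 and picks Medium; Alto would get 8.
- M: Brio compares -3, -2, 4 and picks Large; Alto would get -1.
- L: Brio compares -3, 2, 5 and picks Large; Alto would get 4.
- XL: Brio compares -2, 3, 8 and picks Large; Alto would get -5.
Maximizing over 8, -1, 4, -5, Alto chooses S. Subgame-perfect outcome: (S, Medium) with payoffs (8, 6).
For the simultaneous game, intersect best replies.
Alto's best replies: Small→XL; Medium→XL; Large→L.
Brio's best replies: S→Medium; M→Large; L→Large; XL→Large.
The unique mutual best reply is (L, Large), giving (4, 5).
Brio earns 6 sequentially versus 5 at the Nash outcome: better off.

better off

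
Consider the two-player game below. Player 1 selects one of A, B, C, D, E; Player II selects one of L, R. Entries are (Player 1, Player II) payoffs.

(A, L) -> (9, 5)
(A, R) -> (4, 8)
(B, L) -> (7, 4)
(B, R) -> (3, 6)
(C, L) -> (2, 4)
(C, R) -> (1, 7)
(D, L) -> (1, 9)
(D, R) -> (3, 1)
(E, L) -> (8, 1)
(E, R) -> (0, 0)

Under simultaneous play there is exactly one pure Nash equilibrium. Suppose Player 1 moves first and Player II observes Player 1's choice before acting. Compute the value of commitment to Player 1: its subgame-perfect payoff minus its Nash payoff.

Backward induction with Player 1 moving first.
- A → Player II plays R (best of 5, 8); Player 1 gets 4.
- B → Player II plays R (best of 4, 6); Player 1 gets 3.
- C → Player II plays R (best of 4, 7); Player 1 gets 1.
- D → Player II plays L (best of 9, 1); Player 1 gets 1.
- E → Player II plays L (best of 1, 0); Player 1 gets 8.
Player 1's induced payoffs are 4, 3, 1, 1, 8, so Player 1 commits to E. Subgame-perfect outcome: (E, L) with payoffs (8, 1).
Now find the simultaneous Nash equilibrium.
Player 1's best replies: L→A; R→A.
Player II's best replies: A→R; B→R; C→R; D→L; E→L.
The unique mutual best reply is (A, R), giving (4, 8).
Player 1's commitment gain: 8 − 4 = 4.

4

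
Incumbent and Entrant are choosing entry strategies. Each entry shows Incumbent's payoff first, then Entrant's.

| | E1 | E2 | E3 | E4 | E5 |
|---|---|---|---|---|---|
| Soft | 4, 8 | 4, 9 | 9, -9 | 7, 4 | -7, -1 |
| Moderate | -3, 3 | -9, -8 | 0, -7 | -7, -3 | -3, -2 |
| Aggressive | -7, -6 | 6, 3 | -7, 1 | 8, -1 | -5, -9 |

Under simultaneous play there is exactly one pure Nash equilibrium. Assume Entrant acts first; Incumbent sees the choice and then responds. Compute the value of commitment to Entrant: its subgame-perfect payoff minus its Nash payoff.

Work backward from Incumbent's decision.
- E1 → Incumbent plays Soft (best of 4, -3, -7); Entrant gets 8.
- E2 → Incumbent plays Aggressive (best of 4, -9, 6); Entrant gets 3.
- E3 → Incumbent plays Soft (best of 9, 0, -7); Entrant gets -9.
- E4 → Incumbent plays Aggressive (best of 7, -7, 8); Entrant gets -1.
- E5 → Incumbent plays Moderate (best of -7, -3, -5); Entrant gets -2.
Entrant's induced payoffs are 8, 3, -9, -1, -2, so Entrant commits to E1. Subgame-perfect outcome: (Soft, E1) with payoffs (4, 8).
For the simultaneous game, intersect best replies.
Incumbent's best replies: E1→Soft; E2→Aggressive; E3→Soft; E4→Aggressive; E5→Moderate.
Entrant's best replies: Soft→E2; Moderate→E1; Aggressive→E2.
The unique mutual best reply is (Aggressive, E2), giving (6, 3).
Entrant's commitment gain: 8 − 3 = 5.

5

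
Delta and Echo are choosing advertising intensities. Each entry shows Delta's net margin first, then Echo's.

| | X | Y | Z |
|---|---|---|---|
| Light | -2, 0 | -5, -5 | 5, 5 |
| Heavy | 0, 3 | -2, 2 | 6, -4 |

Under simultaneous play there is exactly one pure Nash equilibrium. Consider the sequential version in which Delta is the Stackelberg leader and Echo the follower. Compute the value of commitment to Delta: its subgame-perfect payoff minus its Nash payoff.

Work backward from Echo's decision.
- Light: BR = Z, leader payoff 5.
- Heavy: BR = X, leader payoff 0.
Maximizing over 5, 0, Delta chooses Light. Subgame-perfect outcome: (Light, Z) with payoffs (5, 5).
For the simultaneous game, intersect best replies.
Delta's best replies: X→Heavy; Y→Heavy; Z→Heavy.
Echo's best replies: Light→Z; Heavy→X.
The unique mutual best reply is (Heavy, X), giving (0, 3).
Delta's commitment gain: 5 − 0 = 5.

5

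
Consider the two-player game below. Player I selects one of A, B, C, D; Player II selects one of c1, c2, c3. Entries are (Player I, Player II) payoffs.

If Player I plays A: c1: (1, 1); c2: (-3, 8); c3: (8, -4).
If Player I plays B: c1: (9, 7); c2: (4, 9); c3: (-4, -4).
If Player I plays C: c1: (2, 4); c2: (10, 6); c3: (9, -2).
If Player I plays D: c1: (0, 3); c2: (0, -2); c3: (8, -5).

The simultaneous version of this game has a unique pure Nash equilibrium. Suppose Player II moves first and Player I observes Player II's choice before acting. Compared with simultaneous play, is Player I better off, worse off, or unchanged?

worse off

Work backward from Player I's decision.
- c1: Player I compares 1, 9, 2, 0 and picks B; Player II would get 7.
- c2: Player I compares -3, 4, 10, 0 and picks C; Player II would get 6.
- c3: Player I compares 8, -4, 9, 8 and picks C; Player II would get -2.
Maximizing over 7, 6, -2, Player II chooses c1. Subgame-perfect outcome: (B, c1) with payoffs (9, 7).
Under simultaneous play:
Player I's best replies: c1→B; c2→C; c3→C.
Player II's best replies: A→c2; B→c2; C→c2; D→c1.
The unique mutual best reply is (C, c2), giving (10, 6).
Player I earns 9 sequentially versus 10 at the Nash outcome: worse off.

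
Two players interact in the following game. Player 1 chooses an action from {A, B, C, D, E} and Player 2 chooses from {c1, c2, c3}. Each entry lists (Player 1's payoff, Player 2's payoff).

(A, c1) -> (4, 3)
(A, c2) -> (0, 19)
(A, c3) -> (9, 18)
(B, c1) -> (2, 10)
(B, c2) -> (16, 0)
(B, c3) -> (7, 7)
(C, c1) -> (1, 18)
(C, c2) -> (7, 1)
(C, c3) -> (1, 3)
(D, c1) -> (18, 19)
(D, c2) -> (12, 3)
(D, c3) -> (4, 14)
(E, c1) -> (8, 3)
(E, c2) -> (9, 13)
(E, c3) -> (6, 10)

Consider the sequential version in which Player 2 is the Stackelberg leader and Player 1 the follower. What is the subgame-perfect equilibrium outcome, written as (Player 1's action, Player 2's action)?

(D, c1)

Solve by backward induction (Player 2 leads).
- c1 → Player 1 plays D (best of 4, 2, 1, 18, 8); Player 2 gets 19.
- c2 → Player 1 plays B (best of 0, 16, 7, 12, 9); Player 2 gets 0.
- c3 → Player 1 plays A (best of 9, 7, 1, 4, 6); Player 2 gets 18.
Among 19, 0, 18, the best is 19 at c1. Subgame-perfect outcome: (D, c1) with payoffs (18, 19).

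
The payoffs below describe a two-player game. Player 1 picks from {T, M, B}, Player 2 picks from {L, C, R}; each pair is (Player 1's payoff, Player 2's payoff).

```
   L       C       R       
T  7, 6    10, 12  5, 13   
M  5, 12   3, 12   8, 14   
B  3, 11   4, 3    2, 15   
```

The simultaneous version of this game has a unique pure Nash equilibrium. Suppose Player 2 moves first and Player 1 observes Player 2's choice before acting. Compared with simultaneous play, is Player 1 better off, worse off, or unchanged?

Player 1 best-responds to each possible Player 2 move:
- L → Player 1 plays T (best of 7, 5, 3); Player 2 gets 6.
- C → Player 1 plays T (best of 10, 3, 4); Player 2 gets 12.
- R → Player 1 plays M (best of 5, 8, 2); Player 2 gets 14.
Maximizing over 6, 12, 14, Player 2 chooses R. Subgame-perfect outcome: (M, R) with payoffs (8, 14).
Under simultaneous play:
Player 1's best replies: L→T; C→T; R→M.
Player 2's best replies: T→R; M→R; B→R.
Only (M, R) has each player best-responding; Nash payoffs (8, 14).
Player 1 earns 8 sequentially versus 8 at the Nash outcome: unchanged.

unchanged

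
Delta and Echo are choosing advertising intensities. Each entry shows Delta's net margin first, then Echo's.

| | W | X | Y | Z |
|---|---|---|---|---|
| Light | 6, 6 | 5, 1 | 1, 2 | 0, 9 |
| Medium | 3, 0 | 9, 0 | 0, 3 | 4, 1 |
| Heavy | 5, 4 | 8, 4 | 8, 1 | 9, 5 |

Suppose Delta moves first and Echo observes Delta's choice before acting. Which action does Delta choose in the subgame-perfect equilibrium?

Solve by backward induction (Delta leads).
- Light: BR = Z, leader payoff 0.
- Medium: BR = Y, leader payoff 0.
- Heavy: BR = Z, leader payoff 9.
Among 0, 0, 9, the best is 9 at Heavy. Subgame-perfect outcome: (Heavy, Z) with payoffs (9, 5).

Heavy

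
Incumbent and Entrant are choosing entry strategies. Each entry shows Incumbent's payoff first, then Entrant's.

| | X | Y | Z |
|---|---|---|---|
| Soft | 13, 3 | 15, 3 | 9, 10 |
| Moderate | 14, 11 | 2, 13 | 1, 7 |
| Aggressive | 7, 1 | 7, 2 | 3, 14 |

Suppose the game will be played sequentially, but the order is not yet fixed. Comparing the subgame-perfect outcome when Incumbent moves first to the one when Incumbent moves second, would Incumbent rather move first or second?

second

If Incumbent leads: Entrant's best replies are Soft→Z, Moderate→Y, Aggressive→Z; Incumbent's induced payoffs 9, 2, 3; outcome (Soft, Z), payoffs (9, 10).
If Entrant leads: Incumbent's best replies are X→Moderate, Y→Soft, Z→Soft; Entrant's induced payoffs 11, 3, 10; outcome (Moderate, X), payoffs (14, 11).
Incumbent gets 9 moving first and 14 moving second, so Incumbent prefers to move second.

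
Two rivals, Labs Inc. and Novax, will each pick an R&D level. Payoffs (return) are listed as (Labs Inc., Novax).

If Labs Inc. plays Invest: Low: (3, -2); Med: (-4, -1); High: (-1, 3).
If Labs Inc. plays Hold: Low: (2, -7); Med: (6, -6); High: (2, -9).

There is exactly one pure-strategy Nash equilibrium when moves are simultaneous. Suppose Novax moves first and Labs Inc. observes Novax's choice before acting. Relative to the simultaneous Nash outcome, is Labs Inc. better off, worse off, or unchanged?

worse off

Backward induction with Novax moving first.
- Low: Labs Inc. compares 3, 2 and picks Invest; Novax would get -2.
- Med: Labs Inc. compares -4, 6 and picks Hold; Novax would get -6.
- High: Labs Inc. compares -1, 2 and picks Hold; Novax would get -9.
Novax's induced payoffs are -2, -6, -9, so Novax commits to Low. Subgame-perfect outcome: (Invest, Low) with payoffs (3, -2).
Now find the simultaneous Nash equilibrium.
Labs Inc.'s best replies: Low→Invest; Med→Hold; High→Hold.
Novax's best replies: Invest→High; Hold→Med.
The unique mutual best reply is (Hold, Med), giving (6, -6).
Labs Inc. earns 3 sequentially versus 6 at the Nash outcome: worse off.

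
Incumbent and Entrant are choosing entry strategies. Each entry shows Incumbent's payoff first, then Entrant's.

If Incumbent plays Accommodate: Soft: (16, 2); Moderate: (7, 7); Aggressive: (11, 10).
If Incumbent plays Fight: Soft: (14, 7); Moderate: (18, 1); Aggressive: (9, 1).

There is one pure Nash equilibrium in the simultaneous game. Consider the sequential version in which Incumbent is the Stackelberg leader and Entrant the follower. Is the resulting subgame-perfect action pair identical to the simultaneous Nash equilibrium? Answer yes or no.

Work backward from Entrant's decision.
- Accommodate → Entrant plays Aggressive (best of 2, 7, 10); Incumbent gets 11.
- Fight → Entrant plays Soft (best of 7, 1, 1); Incumbent gets 14.
Maximizing over 11, 14, Incumbent chooses Fight. Subgame-perfect outcome: (Fight, Soft) with payoffs (14, 7).
Under simultaneous play:
Incumbent's best replies: Soft→Accommodate; Moderate→Fight; Aggressive→Accommodate.
Entrant's best replies: Accommodate→Aggressive; Fight→Soft.
Only (Accommodate, Aggressive) has each player best-responding; Nash payoffs (11, 10).
Sequential outcome (Fight, Soft) differs from the Nash profile (Accommodate, Aggressive).

no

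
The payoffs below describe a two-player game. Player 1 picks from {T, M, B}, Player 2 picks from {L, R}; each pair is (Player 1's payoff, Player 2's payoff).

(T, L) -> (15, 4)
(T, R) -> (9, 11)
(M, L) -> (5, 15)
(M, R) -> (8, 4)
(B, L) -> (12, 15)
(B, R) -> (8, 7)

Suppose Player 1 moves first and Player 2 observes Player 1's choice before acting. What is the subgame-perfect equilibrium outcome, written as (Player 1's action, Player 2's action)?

Work backward from Player 2's decision.
- T → Player 2 plays R (best of 4, 11); Player 1 gets 9.
- M → Player 2 plays L (best of 15, 4); Player 1 gets 5.
- B → Player 2 plays L (best of 15, 7); Player 1 gets 12.
Maximizing over 9, 5, 12, Player 1 chooses B. Subgame-perfect outcome: (B, L) with payoffs (12, 15).

(B, L)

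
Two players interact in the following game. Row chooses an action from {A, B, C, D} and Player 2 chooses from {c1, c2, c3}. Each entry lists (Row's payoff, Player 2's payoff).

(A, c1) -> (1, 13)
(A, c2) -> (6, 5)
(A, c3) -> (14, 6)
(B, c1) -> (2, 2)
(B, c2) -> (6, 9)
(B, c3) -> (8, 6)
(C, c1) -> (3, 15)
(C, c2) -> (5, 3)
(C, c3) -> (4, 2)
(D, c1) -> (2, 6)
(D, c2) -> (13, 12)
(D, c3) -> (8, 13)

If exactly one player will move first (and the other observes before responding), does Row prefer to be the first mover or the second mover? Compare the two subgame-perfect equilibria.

If Row leads: Player 2's best replies are A→c1, B→c2, C→c1, D→c3; Row's induced payoffs 1, 6, 3, 8; outcome (D, c3), payoffs (8, 13).
If Player 2 leads: Row's best replies are c1→C, c2→D, c3→A; Player 2's induced payoffs 15, 12, 6; outcome (C, c1), payoffs (3, 15).
Row gets 8 moving first and 3 moving second, so Row prefers to move first.

first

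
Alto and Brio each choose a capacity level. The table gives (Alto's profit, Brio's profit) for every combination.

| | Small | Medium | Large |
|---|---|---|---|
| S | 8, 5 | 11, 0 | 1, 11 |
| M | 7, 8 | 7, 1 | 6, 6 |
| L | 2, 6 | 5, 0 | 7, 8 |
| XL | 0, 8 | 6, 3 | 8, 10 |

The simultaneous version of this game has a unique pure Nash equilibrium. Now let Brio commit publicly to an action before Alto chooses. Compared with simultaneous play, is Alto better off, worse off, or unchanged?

Solve by backward induction (Brio leads).
- Small → Alto plays S (best of 8, 7, 2, 0); Brio gets 5.
- Medium → Alto plays S (best of 11, 7, 5, 6); Brio gets 0.
- Large → Alto plays XL (best of 1, 6, 7, 8); Brio gets 10.
Brio's induced payoffs are 5, 0, 10, so Brio commits to Large. Subgame-perfect outcome: (XL, Large) with payoffs (8, 10).
Now find the simultaneous Nash equilibrium.
Alto's best replies: Small→S; Medium→S; Large→XL.
Brio's best replies: S→Large; M→Small; L→Large; XL→Large.
Only (XL, Large) has each player best-responding; Nash payoffs (8, 10).
Alto earns 8 sequentially versus 8 at the Nash outcome: unchanged.

unchanged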